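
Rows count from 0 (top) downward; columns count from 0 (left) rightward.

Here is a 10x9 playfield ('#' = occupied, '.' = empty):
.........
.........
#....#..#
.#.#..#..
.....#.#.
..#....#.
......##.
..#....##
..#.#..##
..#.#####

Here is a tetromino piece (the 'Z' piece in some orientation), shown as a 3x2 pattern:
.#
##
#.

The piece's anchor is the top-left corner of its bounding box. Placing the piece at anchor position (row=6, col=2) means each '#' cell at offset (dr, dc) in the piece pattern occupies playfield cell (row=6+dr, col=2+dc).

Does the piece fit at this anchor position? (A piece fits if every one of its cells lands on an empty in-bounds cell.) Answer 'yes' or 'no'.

Answer: no

Derivation:
Check each piece cell at anchor (6, 2):
  offset (0,1) -> (6,3): empty -> OK
  offset (1,0) -> (7,2): occupied ('#') -> FAIL
  offset (1,1) -> (7,3): empty -> OK
  offset (2,0) -> (8,2): occupied ('#') -> FAIL
All cells valid: no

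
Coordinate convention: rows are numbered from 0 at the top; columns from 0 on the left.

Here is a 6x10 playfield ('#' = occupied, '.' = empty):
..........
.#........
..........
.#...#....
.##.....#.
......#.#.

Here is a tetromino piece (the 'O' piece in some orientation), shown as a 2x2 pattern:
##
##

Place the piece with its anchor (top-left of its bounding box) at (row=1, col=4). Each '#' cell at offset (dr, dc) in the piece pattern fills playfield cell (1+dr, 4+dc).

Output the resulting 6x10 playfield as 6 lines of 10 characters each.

Answer: ..........
.#..##....
....##....
.#...#....
.##.....#.
......#.#.

Derivation:
Fill (1+0,4+0) = (1,4)
Fill (1+0,4+1) = (1,5)
Fill (1+1,4+0) = (2,4)
Fill (1+1,4+1) = (2,5)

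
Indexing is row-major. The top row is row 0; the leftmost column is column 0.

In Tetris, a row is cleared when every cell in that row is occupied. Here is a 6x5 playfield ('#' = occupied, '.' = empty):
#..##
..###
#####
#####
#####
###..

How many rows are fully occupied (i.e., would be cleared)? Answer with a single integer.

Answer: 3

Derivation:
Check each row:
  row 0: 2 empty cells -> not full
  row 1: 2 empty cells -> not full
  row 2: 0 empty cells -> FULL (clear)
  row 3: 0 empty cells -> FULL (clear)
  row 4: 0 empty cells -> FULL (clear)
  row 5: 2 empty cells -> not full
Total rows cleared: 3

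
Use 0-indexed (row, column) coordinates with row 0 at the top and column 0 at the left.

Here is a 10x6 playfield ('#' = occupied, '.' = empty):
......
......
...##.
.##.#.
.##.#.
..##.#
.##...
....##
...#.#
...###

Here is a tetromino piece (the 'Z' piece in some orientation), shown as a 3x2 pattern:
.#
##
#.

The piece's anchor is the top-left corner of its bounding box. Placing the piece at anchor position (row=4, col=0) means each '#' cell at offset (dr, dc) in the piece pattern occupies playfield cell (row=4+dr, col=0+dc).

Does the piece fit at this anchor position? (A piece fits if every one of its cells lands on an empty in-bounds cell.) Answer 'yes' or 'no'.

Check each piece cell at anchor (4, 0):
  offset (0,1) -> (4,1): occupied ('#') -> FAIL
  offset (1,0) -> (5,0): empty -> OK
  offset (1,1) -> (5,1): empty -> OK
  offset (2,0) -> (6,0): empty -> OK
All cells valid: no

Answer: no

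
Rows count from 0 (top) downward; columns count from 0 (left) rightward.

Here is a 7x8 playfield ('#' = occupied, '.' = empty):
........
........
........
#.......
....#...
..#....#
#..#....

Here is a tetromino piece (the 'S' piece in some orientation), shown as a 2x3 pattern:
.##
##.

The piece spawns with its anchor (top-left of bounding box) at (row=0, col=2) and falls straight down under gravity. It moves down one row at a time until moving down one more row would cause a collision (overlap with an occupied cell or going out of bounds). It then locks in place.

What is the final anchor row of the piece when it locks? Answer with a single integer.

Answer: 3

Derivation:
Spawn at (row=0, col=2). Try each row:
  row 0: fits
  row 1: fits
  row 2: fits
  row 3: fits
  row 4: blocked -> lock at row 3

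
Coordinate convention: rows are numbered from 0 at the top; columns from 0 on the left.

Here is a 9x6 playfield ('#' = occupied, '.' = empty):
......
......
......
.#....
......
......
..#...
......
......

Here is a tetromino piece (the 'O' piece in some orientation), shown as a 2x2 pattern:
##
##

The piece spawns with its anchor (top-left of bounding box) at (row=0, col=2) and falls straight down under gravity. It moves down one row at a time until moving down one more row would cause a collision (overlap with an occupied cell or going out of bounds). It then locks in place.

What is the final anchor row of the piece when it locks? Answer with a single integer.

Spawn at (row=0, col=2). Try each row:
  row 0: fits
  row 1: fits
  row 2: fits
  row 3: fits
  row 4: fits
  row 5: blocked -> lock at row 4

Answer: 4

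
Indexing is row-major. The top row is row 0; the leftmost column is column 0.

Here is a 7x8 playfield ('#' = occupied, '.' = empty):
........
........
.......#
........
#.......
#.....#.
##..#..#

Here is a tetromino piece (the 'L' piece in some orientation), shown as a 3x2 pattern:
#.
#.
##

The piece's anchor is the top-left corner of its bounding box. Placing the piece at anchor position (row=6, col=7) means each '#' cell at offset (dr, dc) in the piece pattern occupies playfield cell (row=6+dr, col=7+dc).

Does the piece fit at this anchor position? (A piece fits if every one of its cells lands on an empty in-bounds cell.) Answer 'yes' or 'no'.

Answer: no

Derivation:
Check each piece cell at anchor (6, 7):
  offset (0,0) -> (6,7): occupied ('#') -> FAIL
  offset (1,0) -> (7,7): out of bounds -> FAIL
  offset (2,0) -> (8,7): out of bounds -> FAIL
  offset (2,1) -> (8,8): out of bounds -> FAIL
All cells valid: no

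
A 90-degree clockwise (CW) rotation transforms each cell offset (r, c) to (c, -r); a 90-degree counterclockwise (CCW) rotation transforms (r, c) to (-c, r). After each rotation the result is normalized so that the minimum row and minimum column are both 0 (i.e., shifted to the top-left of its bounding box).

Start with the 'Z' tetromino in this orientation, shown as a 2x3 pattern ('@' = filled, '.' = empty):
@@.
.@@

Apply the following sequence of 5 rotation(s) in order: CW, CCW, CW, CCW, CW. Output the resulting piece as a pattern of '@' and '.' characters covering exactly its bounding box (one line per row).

Start:
@@.
.@@
After rotation 1 (CW):
.@
@@
@.
After rotation 2 (CCW):
@@.
.@@
After rotation 3 (CW):
.@
@@
@.
After rotation 4 (CCW):
@@.
.@@
After rotation 5 (CW):
.@
@@
@.

Answer: .@
@@
@.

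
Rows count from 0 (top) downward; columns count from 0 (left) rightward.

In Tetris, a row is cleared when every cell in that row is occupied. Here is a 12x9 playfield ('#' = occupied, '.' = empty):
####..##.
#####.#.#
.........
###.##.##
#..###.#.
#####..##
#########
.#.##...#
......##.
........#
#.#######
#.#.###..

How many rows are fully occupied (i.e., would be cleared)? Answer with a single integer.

Answer: 1

Derivation:
Check each row:
  row 0: 3 empty cells -> not full
  row 1: 2 empty cells -> not full
  row 2: 9 empty cells -> not full
  row 3: 2 empty cells -> not full
  row 4: 4 empty cells -> not full
  row 5: 2 empty cells -> not full
  row 6: 0 empty cells -> FULL (clear)
  row 7: 5 empty cells -> not full
  row 8: 7 empty cells -> not full
  row 9: 8 empty cells -> not full
  row 10: 1 empty cell -> not full
  row 11: 4 empty cells -> not full
Total rows cleared: 1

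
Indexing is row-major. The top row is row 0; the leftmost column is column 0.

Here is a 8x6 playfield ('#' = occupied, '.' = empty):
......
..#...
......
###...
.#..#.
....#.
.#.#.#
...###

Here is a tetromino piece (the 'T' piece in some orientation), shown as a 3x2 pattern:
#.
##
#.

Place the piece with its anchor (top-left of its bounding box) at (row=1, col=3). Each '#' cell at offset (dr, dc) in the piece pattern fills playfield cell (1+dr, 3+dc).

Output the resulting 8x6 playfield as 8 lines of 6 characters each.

Fill (1+0,3+0) = (1,3)
Fill (1+1,3+0) = (2,3)
Fill (1+1,3+1) = (2,4)
Fill (1+2,3+0) = (3,3)

Answer: ......
..##..
...##.
####..
.#..#.
....#.
.#.#.#
...###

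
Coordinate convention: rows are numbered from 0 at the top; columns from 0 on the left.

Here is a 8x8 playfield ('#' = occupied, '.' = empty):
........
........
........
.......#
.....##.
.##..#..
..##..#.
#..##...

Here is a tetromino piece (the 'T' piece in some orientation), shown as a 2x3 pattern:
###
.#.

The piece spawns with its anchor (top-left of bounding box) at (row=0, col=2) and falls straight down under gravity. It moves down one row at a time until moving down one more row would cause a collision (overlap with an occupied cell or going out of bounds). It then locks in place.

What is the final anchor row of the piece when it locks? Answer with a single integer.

Spawn at (row=0, col=2). Try each row:
  row 0: fits
  row 1: fits
  row 2: fits
  row 3: fits
  row 4: fits
  row 5: blocked -> lock at row 4

Answer: 4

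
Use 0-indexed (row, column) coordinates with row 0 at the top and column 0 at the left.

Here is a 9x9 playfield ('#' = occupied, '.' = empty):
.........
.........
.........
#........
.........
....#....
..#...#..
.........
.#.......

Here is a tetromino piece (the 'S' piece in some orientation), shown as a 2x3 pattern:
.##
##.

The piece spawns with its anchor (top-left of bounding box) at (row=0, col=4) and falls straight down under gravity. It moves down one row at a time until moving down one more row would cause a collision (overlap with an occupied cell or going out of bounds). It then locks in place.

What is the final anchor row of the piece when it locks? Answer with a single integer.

Answer: 3

Derivation:
Spawn at (row=0, col=4). Try each row:
  row 0: fits
  row 1: fits
  row 2: fits
  row 3: fits
  row 4: blocked -> lock at row 3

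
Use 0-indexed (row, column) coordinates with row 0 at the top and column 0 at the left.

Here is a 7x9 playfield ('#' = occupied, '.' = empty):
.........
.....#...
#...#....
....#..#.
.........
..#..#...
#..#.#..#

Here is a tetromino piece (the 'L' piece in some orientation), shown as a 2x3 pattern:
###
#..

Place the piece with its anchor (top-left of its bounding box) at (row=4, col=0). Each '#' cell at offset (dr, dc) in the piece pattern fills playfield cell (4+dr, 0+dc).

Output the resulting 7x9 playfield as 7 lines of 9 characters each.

Fill (4+0,0+0) = (4,0)
Fill (4+0,0+1) = (4,1)
Fill (4+0,0+2) = (4,2)
Fill (4+1,0+0) = (5,0)

Answer: .........
.....#...
#...#....
....#..#.
###......
#.#..#...
#..#.#..#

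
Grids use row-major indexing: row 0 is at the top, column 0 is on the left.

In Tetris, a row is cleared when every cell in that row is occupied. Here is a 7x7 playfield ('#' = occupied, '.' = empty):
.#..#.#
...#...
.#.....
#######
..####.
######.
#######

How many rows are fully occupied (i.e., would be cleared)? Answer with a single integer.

Answer: 2

Derivation:
Check each row:
  row 0: 4 empty cells -> not full
  row 1: 6 empty cells -> not full
  row 2: 6 empty cells -> not full
  row 3: 0 empty cells -> FULL (clear)
  row 4: 3 empty cells -> not full
  row 5: 1 empty cell -> not full
  row 6: 0 empty cells -> FULL (clear)
Total rows cleared: 2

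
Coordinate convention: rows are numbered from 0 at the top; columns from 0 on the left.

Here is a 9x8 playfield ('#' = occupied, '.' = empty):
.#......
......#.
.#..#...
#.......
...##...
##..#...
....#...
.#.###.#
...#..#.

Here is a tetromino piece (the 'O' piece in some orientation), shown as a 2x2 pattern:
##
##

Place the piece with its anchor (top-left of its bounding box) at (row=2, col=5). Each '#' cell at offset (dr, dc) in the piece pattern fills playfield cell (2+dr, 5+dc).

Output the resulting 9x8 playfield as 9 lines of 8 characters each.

Answer: .#......
......#.
.#..###.
#....##.
...##...
##..#...
....#...
.#.###.#
...#..#.

Derivation:
Fill (2+0,5+0) = (2,5)
Fill (2+0,5+1) = (2,6)
Fill (2+1,5+0) = (3,5)
Fill (2+1,5+1) = (3,6)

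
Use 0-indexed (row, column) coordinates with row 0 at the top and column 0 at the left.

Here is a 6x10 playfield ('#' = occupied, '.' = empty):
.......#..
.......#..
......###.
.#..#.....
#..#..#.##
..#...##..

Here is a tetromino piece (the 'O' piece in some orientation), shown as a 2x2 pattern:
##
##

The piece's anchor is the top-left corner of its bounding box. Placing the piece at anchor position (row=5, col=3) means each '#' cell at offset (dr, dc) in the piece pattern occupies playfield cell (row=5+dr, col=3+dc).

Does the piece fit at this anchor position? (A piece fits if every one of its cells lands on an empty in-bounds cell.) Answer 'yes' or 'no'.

Answer: no

Derivation:
Check each piece cell at anchor (5, 3):
  offset (0,0) -> (5,3): empty -> OK
  offset (0,1) -> (5,4): empty -> OK
  offset (1,0) -> (6,3): out of bounds -> FAIL
  offset (1,1) -> (6,4): out of bounds -> FAIL
All cells valid: no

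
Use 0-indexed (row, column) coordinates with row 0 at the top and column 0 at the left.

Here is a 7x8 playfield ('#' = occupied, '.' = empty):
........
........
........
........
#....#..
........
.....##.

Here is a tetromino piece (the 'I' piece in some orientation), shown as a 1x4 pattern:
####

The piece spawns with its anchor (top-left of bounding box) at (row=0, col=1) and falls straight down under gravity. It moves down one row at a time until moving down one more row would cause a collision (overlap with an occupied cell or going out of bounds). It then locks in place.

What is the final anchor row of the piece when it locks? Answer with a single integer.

Answer: 6

Derivation:
Spawn at (row=0, col=1). Try each row:
  row 0: fits
  row 1: fits
  row 2: fits
  row 3: fits
  row 4: fits
  row 5: fits
  row 6: fits
  row 7: out of bounds -> lock at row 6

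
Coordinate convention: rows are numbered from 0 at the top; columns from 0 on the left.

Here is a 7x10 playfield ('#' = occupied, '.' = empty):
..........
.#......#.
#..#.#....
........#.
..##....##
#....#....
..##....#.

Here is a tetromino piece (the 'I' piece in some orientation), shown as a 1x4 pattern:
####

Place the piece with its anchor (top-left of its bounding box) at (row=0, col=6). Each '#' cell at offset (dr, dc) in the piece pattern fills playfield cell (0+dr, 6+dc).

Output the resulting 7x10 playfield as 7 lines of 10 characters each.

Answer: ......####
.#......#.
#..#.#....
........#.
..##....##
#....#....
..##....#.

Derivation:
Fill (0+0,6+0) = (0,6)
Fill (0+0,6+1) = (0,7)
Fill (0+0,6+2) = (0,8)
Fill (0+0,6+3) = (0,9)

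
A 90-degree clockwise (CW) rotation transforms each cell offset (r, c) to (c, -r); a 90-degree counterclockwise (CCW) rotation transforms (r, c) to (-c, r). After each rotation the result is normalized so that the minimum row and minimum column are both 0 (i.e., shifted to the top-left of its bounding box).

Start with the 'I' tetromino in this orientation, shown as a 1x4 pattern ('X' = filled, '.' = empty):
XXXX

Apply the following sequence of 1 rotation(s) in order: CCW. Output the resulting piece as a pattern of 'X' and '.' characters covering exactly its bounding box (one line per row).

Start:
XXXX
After rotation 1 (CCW):
X
X
X
X

Answer: X
X
X
X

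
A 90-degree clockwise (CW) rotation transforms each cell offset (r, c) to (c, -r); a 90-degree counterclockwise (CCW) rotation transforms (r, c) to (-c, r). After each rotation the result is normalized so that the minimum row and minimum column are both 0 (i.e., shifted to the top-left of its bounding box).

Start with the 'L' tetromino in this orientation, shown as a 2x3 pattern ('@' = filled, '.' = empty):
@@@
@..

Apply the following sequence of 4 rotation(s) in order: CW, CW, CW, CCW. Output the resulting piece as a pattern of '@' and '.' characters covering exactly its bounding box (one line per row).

Answer: ..@
@@@

Derivation:
Start:
@@@
@..
After rotation 1 (CW):
@@
.@
.@
After rotation 2 (CW):
..@
@@@
After rotation 3 (CW):
@.
@.
@@
After rotation 4 (CCW):
..@
@@@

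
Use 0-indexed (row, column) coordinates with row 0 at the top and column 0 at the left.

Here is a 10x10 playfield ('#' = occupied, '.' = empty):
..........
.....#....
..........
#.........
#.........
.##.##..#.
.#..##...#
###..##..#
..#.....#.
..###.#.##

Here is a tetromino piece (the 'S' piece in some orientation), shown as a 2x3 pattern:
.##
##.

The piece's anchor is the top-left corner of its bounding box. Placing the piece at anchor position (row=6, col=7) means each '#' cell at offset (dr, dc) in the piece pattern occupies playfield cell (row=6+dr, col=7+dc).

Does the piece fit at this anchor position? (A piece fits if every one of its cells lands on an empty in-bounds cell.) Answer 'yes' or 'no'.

Answer: no

Derivation:
Check each piece cell at anchor (6, 7):
  offset (0,1) -> (6,8): empty -> OK
  offset (0,2) -> (6,9): occupied ('#') -> FAIL
  offset (1,0) -> (7,7): empty -> OK
  offset (1,1) -> (7,8): empty -> OK
All cells valid: no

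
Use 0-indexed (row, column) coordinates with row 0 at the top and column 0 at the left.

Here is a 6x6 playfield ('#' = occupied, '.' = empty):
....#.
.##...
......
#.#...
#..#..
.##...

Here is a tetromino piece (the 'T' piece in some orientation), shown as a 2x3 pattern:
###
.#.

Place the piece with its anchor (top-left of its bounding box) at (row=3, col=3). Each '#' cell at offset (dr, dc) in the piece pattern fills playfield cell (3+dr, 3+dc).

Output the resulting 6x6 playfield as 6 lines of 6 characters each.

Fill (3+0,3+0) = (3,3)
Fill (3+0,3+1) = (3,4)
Fill (3+0,3+2) = (3,5)
Fill (3+1,3+1) = (4,4)

Answer: ....#.
.##...
......
#.####
#..##.
.##...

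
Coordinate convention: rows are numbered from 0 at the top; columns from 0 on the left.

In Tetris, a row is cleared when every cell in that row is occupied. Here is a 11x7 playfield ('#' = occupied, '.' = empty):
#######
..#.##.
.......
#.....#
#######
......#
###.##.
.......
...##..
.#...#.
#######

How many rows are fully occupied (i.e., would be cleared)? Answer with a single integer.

Check each row:
  row 0: 0 empty cells -> FULL (clear)
  row 1: 4 empty cells -> not full
  row 2: 7 empty cells -> not full
  row 3: 5 empty cells -> not full
  row 4: 0 empty cells -> FULL (clear)
  row 5: 6 empty cells -> not full
  row 6: 2 empty cells -> not full
  row 7: 7 empty cells -> not full
  row 8: 5 empty cells -> not full
  row 9: 5 empty cells -> not full
  row 10: 0 empty cells -> FULL (clear)
Total rows cleared: 3

Answer: 3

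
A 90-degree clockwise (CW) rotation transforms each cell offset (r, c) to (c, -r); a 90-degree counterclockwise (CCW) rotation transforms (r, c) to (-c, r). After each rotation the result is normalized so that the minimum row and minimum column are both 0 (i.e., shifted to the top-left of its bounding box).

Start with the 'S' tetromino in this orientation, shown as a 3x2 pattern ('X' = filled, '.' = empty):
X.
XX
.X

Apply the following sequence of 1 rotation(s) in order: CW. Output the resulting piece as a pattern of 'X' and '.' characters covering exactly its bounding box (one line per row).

Answer: .XX
XX.

Derivation:
Start:
X.
XX
.X
After rotation 1 (CW):
.XX
XX.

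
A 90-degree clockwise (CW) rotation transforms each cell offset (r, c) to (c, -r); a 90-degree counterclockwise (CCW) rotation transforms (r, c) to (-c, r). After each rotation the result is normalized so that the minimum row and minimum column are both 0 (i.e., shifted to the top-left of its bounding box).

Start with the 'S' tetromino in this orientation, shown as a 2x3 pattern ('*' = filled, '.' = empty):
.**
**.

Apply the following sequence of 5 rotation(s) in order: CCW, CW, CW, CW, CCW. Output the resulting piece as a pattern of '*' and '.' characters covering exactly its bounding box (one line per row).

Answer: *.
**
.*

Derivation:
Start:
.**
**.
After rotation 1 (CCW):
*.
**
.*
After rotation 2 (CW):
.**
**.
After rotation 3 (CW):
*.
**
.*
After rotation 4 (CW):
.**
**.
After rotation 5 (CCW):
*.
**
.*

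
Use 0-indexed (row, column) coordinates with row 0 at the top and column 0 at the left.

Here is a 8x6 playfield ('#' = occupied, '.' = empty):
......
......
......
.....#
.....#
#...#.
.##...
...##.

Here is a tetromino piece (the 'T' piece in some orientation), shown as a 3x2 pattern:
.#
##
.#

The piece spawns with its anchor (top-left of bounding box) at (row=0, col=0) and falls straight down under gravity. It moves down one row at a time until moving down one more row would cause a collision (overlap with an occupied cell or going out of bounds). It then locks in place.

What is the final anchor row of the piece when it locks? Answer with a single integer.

Spawn at (row=0, col=0). Try each row:
  row 0: fits
  row 1: fits
  row 2: fits
  row 3: fits
  row 4: blocked -> lock at row 3

Answer: 3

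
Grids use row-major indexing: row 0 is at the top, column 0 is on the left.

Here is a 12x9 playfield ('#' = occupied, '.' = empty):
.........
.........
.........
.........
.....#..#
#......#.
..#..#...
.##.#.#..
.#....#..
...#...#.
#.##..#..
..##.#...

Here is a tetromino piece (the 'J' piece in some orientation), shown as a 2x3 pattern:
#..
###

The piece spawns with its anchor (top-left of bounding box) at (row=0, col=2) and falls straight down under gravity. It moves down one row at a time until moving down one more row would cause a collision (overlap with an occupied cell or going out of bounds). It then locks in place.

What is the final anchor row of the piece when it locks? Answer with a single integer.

Spawn at (row=0, col=2). Try each row:
  row 0: fits
  row 1: fits
  row 2: fits
  row 3: fits
  row 4: fits
  row 5: blocked -> lock at row 4

Answer: 4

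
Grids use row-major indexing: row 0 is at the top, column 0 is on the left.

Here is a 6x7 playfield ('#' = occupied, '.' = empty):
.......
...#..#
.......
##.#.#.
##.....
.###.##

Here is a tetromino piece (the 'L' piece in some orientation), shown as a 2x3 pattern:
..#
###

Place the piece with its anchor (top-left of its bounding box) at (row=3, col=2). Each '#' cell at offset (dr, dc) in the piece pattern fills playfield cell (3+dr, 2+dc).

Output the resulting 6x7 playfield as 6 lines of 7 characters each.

Answer: .......
...#..#
.......
##.###.
#####..
.###.##

Derivation:
Fill (3+0,2+2) = (3,4)
Fill (3+1,2+0) = (4,2)
Fill (3+1,2+1) = (4,3)
Fill (3+1,2+2) = (4,4)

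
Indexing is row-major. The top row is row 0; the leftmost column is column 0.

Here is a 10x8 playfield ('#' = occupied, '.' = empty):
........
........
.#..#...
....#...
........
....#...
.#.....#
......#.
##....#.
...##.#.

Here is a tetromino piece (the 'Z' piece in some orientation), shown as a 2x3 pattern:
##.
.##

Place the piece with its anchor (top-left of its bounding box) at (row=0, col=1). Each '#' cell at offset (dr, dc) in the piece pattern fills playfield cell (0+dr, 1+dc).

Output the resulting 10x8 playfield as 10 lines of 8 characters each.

Answer: .##.....
..##....
.#..#...
....#...
........
....#...
.#.....#
......#.
##....#.
...##.#.

Derivation:
Fill (0+0,1+0) = (0,1)
Fill (0+0,1+1) = (0,2)
Fill (0+1,1+1) = (1,2)
Fill (0+1,1+2) = (1,3)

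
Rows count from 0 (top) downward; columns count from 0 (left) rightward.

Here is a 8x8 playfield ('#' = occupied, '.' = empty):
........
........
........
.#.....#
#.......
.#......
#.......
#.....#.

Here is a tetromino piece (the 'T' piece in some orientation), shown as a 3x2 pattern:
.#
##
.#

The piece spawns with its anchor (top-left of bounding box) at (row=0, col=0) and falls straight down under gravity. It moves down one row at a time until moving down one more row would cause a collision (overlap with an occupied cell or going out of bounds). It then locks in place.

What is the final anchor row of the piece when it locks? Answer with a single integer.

Answer: 0

Derivation:
Spawn at (row=0, col=0). Try each row:
  row 0: fits
  row 1: blocked -> lock at row 0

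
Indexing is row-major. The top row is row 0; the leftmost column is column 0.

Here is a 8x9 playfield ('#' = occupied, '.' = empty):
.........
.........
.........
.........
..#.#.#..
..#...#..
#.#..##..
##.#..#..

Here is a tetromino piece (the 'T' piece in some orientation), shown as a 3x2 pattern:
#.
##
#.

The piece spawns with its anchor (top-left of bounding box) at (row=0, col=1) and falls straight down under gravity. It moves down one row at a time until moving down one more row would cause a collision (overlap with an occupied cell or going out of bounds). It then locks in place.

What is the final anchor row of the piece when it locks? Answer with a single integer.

Spawn at (row=0, col=1). Try each row:
  row 0: fits
  row 1: fits
  row 2: fits
  row 3: blocked -> lock at row 2

Answer: 2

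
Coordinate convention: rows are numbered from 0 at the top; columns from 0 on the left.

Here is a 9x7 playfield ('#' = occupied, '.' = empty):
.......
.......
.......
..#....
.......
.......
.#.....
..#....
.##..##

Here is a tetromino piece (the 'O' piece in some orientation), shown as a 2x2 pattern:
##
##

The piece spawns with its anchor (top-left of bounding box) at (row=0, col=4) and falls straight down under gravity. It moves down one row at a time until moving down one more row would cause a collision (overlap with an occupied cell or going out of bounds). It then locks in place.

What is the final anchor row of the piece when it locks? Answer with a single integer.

Answer: 6

Derivation:
Spawn at (row=0, col=4). Try each row:
  row 0: fits
  row 1: fits
  row 2: fits
  row 3: fits
  row 4: fits
  row 5: fits
  row 6: fits
  row 7: blocked -> lock at row 6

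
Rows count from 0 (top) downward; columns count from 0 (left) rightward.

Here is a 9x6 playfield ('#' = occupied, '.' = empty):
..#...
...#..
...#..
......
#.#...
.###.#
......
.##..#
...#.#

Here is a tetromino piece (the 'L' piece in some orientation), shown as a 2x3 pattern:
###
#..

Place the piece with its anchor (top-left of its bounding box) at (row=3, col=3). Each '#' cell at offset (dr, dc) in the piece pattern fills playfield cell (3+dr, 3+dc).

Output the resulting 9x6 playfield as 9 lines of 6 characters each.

Answer: ..#...
...#..
...#..
...###
#.##..
.###.#
......
.##..#
...#.#

Derivation:
Fill (3+0,3+0) = (3,3)
Fill (3+0,3+1) = (3,4)
Fill (3+0,3+2) = (3,5)
Fill (3+1,3+0) = (4,3)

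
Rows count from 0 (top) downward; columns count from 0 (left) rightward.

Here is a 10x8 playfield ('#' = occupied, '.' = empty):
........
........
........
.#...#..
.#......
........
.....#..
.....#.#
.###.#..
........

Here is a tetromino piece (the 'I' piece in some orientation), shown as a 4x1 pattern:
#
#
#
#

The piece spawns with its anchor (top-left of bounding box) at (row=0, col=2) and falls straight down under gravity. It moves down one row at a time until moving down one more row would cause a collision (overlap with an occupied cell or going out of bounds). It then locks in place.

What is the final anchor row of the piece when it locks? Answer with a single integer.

Answer: 4

Derivation:
Spawn at (row=0, col=2). Try each row:
  row 0: fits
  row 1: fits
  row 2: fits
  row 3: fits
  row 4: fits
  row 5: blocked -> lock at row 4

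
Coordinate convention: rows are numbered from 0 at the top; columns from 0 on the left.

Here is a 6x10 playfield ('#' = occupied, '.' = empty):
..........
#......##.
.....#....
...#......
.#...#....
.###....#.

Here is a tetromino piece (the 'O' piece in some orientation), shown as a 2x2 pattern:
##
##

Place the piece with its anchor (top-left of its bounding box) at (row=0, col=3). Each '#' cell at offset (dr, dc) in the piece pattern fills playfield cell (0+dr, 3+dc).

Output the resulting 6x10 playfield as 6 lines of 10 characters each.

Answer: ...##.....
#..##..##.
.....#....
...#......
.#...#....
.###....#.

Derivation:
Fill (0+0,3+0) = (0,3)
Fill (0+0,3+1) = (0,4)
Fill (0+1,3+0) = (1,3)
Fill (0+1,3+1) = (1,4)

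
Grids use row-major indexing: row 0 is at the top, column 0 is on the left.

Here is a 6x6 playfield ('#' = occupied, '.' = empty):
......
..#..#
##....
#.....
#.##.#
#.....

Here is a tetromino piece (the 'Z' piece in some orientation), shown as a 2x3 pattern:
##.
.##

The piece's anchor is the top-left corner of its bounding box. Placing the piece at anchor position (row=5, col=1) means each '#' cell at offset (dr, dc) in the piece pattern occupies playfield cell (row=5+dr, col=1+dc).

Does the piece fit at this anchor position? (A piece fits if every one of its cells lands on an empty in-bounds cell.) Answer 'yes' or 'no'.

Check each piece cell at anchor (5, 1):
  offset (0,0) -> (5,1): empty -> OK
  offset (0,1) -> (5,2): empty -> OK
  offset (1,1) -> (6,2): out of bounds -> FAIL
  offset (1,2) -> (6,3): out of bounds -> FAIL
All cells valid: no

Answer: no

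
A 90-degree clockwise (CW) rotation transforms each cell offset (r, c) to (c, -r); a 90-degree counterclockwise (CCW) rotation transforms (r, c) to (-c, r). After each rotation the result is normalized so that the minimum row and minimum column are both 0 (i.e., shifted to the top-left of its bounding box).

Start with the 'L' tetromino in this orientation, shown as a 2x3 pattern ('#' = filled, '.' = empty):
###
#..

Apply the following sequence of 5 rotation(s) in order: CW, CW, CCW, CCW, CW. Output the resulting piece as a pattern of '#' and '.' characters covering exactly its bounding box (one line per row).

Answer: ##
.#
.#

Derivation:
Start:
###
#..
After rotation 1 (CW):
##
.#
.#
After rotation 2 (CW):
..#
###
After rotation 3 (CCW):
##
.#
.#
After rotation 4 (CCW):
###
#..
After rotation 5 (CW):
##
.#
.#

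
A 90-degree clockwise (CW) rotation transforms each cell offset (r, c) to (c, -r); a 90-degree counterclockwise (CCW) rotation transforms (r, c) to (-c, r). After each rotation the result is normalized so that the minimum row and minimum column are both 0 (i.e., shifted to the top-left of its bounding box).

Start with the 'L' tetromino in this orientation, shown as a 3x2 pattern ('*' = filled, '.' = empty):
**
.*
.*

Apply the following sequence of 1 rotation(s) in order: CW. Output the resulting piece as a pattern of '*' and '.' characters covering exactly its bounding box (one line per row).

Answer: ..*
***

Derivation:
Start:
**
.*
.*
After rotation 1 (CW):
..*
***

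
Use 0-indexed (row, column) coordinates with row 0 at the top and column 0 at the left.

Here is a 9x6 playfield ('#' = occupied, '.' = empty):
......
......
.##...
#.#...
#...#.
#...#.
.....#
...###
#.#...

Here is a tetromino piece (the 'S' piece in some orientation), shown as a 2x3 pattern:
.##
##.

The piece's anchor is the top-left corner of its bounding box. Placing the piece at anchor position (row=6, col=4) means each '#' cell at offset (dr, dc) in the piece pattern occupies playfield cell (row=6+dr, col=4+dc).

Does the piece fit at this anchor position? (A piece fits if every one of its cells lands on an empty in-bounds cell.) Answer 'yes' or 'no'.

Check each piece cell at anchor (6, 4):
  offset (0,1) -> (6,5): occupied ('#') -> FAIL
  offset (0,2) -> (6,6): out of bounds -> FAIL
  offset (1,0) -> (7,4): occupied ('#') -> FAIL
  offset (1,1) -> (7,5): occupied ('#') -> FAIL
All cells valid: no

Answer: no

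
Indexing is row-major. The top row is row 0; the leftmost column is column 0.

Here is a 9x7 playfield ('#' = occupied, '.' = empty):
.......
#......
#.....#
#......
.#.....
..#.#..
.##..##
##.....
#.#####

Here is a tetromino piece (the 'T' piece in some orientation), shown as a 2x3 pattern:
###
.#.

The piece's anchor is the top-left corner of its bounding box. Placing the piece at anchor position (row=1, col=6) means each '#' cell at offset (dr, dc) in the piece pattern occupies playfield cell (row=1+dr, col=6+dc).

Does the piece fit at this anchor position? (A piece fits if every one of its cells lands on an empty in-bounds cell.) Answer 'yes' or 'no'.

Check each piece cell at anchor (1, 6):
  offset (0,0) -> (1,6): empty -> OK
  offset (0,1) -> (1,7): out of bounds -> FAIL
  offset (0,2) -> (1,8): out of bounds -> FAIL
  offset (1,1) -> (2,7): out of bounds -> FAIL
All cells valid: no

Answer: no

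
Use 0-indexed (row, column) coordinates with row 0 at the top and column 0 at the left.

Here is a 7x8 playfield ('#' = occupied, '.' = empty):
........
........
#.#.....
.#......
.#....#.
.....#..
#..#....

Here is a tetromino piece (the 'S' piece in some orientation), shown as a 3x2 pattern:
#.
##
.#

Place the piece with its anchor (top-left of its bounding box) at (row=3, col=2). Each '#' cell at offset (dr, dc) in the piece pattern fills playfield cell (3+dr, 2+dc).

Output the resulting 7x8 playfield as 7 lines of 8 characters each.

Answer: ........
........
#.#.....
.##.....
.###..#.
...#.#..
#..#....

Derivation:
Fill (3+0,2+0) = (3,2)
Fill (3+1,2+0) = (4,2)
Fill (3+1,2+1) = (4,3)
Fill (3+2,2+1) = (5,3)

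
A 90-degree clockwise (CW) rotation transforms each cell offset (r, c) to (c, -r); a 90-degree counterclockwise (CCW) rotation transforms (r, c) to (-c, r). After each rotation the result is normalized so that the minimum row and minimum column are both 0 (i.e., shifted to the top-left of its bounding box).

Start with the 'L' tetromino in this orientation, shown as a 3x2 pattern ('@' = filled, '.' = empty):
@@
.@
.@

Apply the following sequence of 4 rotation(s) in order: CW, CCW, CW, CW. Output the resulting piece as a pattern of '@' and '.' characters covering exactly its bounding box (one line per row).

Start:
@@
.@
.@
After rotation 1 (CW):
..@
@@@
After rotation 2 (CCW):
@@
.@
.@
After rotation 3 (CW):
..@
@@@
After rotation 4 (CW):
@.
@.
@@

Answer: @.
@.
@@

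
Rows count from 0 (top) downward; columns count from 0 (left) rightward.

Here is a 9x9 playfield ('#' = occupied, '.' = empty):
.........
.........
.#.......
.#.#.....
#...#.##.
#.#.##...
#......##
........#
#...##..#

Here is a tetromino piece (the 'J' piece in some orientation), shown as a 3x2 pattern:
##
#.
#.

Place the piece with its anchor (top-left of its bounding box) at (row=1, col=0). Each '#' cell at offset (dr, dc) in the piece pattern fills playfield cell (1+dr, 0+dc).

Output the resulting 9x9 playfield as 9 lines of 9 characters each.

Fill (1+0,0+0) = (1,0)
Fill (1+0,0+1) = (1,1)
Fill (1+1,0+0) = (2,0)
Fill (1+2,0+0) = (3,0)

Answer: .........
##.......
##.......
##.#.....
#...#.##.
#.#.##...
#......##
........#
#...##..#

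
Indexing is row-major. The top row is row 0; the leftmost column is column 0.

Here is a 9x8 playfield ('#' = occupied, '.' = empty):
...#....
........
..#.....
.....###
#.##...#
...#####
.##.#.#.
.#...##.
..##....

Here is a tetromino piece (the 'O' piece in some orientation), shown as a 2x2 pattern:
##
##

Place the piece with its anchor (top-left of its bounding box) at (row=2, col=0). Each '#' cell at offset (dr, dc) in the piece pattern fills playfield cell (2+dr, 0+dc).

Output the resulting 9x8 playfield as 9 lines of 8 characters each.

Answer: ...#....
........
###.....
##...###
#.##...#
...#####
.##.#.#.
.#...##.
..##....

Derivation:
Fill (2+0,0+0) = (2,0)
Fill (2+0,0+1) = (2,1)
Fill (2+1,0+0) = (3,0)
Fill (2+1,0+1) = (3,1)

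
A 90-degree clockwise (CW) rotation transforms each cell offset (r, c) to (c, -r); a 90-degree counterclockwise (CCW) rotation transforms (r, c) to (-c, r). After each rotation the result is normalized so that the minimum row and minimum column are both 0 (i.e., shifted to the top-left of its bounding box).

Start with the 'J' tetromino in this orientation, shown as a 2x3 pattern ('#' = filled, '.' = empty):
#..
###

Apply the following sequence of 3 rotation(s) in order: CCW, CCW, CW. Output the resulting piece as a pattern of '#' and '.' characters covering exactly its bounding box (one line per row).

Answer: .#
.#
##

Derivation:
Start:
#..
###
After rotation 1 (CCW):
.#
.#
##
After rotation 2 (CCW):
###
..#
After rotation 3 (CW):
.#
.#
##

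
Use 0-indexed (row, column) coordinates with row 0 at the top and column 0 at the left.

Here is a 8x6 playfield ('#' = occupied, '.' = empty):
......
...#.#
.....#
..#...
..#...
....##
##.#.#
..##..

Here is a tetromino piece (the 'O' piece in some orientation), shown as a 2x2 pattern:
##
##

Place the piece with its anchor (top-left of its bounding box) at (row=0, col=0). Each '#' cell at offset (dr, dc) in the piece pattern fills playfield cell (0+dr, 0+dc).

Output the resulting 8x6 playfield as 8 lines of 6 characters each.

Answer: ##....
##.#.#
.....#
..#...
..#...
....##
##.#.#
..##..

Derivation:
Fill (0+0,0+0) = (0,0)
Fill (0+0,0+1) = (0,1)
Fill (0+1,0+0) = (1,0)
Fill (0+1,0+1) = (1,1)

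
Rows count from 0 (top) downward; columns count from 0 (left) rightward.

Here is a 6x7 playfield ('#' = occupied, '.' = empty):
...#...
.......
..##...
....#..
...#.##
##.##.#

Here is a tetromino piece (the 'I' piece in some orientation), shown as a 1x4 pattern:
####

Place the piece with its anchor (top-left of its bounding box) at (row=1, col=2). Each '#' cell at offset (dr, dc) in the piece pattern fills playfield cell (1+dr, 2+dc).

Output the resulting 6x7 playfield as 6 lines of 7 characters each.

Fill (1+0,2+0) = (1,2)
Fill (1+0,2+1) = (1,3)
Fill (1+0,2+2) = (1,4)
Fill (1+0,2+3) = (1,5)

Answer: ...#...
..####.
..##...
....#..
...#.##
##.##.#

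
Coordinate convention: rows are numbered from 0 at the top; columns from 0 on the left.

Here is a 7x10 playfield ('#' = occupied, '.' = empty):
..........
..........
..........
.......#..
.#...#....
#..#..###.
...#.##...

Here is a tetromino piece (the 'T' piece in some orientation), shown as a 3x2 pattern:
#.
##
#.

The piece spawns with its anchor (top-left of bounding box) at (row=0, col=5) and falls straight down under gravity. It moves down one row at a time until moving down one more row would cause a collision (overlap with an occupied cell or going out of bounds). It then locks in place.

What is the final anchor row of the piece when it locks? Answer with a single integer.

Spawn at (row=0, col=5). Try each row:
  row 0: fits
  row 1: fits
  row 2: blocked -> lock at row 1

Answer: 1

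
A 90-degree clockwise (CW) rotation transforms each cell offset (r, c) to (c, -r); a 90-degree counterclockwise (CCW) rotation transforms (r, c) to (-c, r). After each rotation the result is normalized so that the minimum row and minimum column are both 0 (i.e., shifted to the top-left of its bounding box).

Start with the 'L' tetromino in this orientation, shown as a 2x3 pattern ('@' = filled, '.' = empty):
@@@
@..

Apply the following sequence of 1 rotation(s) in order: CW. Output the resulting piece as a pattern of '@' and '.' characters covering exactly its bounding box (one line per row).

Start:
@@@
@..
After rotation 1 (CW):
@@
.@
.@

Answer: @@
.@
.@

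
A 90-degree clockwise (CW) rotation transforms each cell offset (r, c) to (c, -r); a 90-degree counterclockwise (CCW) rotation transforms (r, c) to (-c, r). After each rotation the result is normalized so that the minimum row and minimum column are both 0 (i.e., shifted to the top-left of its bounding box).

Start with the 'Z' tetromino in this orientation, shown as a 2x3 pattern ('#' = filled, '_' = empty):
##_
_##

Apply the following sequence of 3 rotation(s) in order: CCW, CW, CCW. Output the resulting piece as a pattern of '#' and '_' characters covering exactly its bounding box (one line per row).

Answer: _#
##
#_

Derivation:
Start:
##_
_##
After rotation 1 (CCW):
_#
##
#_
After rotation 2 (CW):
##_
_##
After rotation 3 (CCW):
_#
##
#_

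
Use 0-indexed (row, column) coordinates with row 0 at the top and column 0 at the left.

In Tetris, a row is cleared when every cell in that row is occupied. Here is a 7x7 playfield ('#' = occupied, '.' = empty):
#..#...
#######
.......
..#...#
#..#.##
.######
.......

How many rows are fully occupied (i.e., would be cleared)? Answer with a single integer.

Check each row:
  row 0: 5 empty cells -> not full
  row 1: 0 empty cells -> FULL (clear)
  row 2: 7 empty cells -> not full
  row 3: 5 empty cells -> not full
  row 4: 3 empty cells -> not full
  row 5: 1 empty cell -> not full
  row 6: 7 empty cells -> not full
Total rows cleared: 1

Answer: 1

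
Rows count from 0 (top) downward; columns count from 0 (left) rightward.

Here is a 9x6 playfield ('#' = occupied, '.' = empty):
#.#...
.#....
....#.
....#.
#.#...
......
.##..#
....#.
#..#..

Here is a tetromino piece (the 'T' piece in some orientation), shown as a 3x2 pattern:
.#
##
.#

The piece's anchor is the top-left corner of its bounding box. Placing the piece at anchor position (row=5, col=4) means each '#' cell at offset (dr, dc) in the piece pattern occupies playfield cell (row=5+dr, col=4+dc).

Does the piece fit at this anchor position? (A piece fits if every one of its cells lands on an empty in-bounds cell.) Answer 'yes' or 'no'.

Answer: no

Derivation:
Check each piece cell at anchor (5, 4):
  offset (0,1) -> (5,5): empty -> OK
  offset (1,0) -> (6,4): empty -> OK
  offset (1,1) -> (6,5): occupied ('#') -> FAIL
  offset (2,1) -> (7,5): empty -> OK
All cells valid: no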